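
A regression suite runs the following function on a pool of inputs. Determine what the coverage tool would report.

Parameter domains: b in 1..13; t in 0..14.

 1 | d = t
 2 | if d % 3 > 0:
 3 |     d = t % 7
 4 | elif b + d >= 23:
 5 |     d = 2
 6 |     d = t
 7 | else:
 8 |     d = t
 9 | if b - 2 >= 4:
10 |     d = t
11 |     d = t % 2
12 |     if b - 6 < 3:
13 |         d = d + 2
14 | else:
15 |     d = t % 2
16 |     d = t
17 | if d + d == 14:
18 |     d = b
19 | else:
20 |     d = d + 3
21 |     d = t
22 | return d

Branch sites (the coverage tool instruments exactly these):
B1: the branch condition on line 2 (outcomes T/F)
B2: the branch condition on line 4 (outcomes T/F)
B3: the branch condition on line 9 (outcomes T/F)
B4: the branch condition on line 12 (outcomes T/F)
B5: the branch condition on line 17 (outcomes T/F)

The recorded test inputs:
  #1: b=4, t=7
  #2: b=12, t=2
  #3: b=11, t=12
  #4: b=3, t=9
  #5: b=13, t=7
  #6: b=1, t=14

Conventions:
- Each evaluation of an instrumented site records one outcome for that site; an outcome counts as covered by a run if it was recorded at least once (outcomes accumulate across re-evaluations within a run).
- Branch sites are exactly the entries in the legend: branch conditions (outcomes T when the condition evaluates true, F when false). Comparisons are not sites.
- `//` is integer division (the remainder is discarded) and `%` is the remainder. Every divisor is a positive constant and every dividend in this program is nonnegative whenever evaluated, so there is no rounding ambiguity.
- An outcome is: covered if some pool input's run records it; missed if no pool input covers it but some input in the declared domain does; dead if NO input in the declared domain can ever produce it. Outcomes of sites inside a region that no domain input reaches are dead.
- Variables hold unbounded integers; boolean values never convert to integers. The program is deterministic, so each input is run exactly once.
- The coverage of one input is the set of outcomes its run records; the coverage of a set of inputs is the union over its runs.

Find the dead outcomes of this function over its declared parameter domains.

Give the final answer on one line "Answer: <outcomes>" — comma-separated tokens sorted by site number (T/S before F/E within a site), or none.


exhaustive pass over the 195-input domain:
  reachable outcomes have witnesses, e.g. B1=T (e.g. b=1, t=1), B1=F (e.g. b=1, t=0), B2=T (e.g. b=11, t=12), B2=F (e.g. b=1, t=0)
Answer: none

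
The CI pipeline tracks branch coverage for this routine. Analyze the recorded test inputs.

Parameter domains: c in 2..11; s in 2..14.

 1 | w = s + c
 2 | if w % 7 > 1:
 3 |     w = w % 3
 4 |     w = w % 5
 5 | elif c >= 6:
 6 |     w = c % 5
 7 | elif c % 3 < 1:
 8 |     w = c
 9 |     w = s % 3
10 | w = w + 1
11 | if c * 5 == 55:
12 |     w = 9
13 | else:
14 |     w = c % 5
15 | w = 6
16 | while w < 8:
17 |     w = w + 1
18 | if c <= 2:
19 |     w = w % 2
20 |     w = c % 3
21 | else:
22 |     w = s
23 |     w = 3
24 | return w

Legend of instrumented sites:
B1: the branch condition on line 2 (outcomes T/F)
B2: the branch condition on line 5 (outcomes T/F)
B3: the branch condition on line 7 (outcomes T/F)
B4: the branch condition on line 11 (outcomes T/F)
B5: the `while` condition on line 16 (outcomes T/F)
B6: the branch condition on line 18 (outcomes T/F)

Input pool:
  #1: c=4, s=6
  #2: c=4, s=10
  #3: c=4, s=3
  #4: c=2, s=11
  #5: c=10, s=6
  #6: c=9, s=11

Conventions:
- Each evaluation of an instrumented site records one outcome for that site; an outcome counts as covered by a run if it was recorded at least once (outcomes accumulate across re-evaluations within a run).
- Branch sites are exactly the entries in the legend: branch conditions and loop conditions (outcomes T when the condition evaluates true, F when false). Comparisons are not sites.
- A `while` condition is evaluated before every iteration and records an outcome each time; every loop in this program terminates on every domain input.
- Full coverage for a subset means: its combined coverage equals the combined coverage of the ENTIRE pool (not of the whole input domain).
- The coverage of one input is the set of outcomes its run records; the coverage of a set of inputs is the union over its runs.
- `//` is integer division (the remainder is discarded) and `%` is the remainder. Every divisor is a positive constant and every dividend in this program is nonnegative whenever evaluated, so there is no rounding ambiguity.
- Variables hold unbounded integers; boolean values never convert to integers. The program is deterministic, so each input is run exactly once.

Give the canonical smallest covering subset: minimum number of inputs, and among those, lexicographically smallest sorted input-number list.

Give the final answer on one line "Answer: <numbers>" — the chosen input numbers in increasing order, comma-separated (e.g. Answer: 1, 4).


run #1 (c=4, s=6) records B1=T, B4=F, B5=T, B5=F, B6=F
run #2 (c=4, s=10) records B1=F, B2=F, B3=F, B4=F, B5=T, B5=F, B6=F
run #3 (c=4, s=3) records B1=F, B2=F, B3=F, B4=F, B5=T, B5=F, B6=F
run #4 (c=2, s=11) records B1=T, B4=F, B5=T, B5=F, B6=T
run #5 (c=10, s=6) records B1=T, B4=F, B5=T, B5=F, B6=F
run #6 (c=9, s=11) records B1=T, B4=F, B5=T, B5=F, B6=F
pool-wide coverage (9 outcomes): B1=T, B1=F, B2=F, B3=F, B4=F, B5=T, B5=F, B6=T, B6=F
size 1 is not enough: best union over all size-1 subsets is 7/9
at size 2, {2, 4} reaches all 9 outcomes; every lexicographically earlier size-2 subset fails
Answer: 2, 4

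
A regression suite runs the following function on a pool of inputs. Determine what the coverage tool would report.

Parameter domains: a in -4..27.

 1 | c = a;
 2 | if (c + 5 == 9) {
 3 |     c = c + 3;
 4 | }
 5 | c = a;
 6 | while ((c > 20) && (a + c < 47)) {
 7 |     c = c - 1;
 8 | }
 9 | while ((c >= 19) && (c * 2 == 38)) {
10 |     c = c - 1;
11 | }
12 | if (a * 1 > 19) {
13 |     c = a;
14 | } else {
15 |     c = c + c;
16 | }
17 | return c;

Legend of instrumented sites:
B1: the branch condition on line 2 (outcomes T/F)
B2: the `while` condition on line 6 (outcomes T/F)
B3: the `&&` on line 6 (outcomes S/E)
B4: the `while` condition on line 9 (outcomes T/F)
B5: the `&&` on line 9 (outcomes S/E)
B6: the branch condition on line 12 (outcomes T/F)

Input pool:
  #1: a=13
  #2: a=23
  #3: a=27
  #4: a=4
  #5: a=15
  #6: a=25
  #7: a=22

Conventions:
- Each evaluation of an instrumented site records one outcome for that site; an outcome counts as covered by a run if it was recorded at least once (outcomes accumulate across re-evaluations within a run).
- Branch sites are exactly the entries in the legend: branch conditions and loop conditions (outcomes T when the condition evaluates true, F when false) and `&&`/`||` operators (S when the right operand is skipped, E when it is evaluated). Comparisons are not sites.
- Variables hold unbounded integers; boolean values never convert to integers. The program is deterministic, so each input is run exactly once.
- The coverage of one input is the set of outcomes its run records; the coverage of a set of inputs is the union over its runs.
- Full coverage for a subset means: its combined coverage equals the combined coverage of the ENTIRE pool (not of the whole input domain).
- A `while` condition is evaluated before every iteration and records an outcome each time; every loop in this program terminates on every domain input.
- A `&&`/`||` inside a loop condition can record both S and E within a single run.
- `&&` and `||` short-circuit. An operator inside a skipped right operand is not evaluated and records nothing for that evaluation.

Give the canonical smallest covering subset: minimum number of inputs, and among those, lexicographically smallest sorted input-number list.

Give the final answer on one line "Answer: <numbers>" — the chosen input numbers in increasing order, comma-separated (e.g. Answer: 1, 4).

#1 (a=13) -> B1->F, B3->S, B2->F, B5->S, B4->F, B6->F; covered: B1=F, B2=F, B3=S, B4=F, B5=S, B6=F
#2 (a=23) -> B1->F, B3->E, B2->T, B3->E, B2->T, B3->E, B2->T, B3->S, B2->F, B5->E, B4->F, B6->T; covered: B1=F, B2=T, B2=F, B3=S, B3=E, B4=F, B5=E, B6=T
#3 (a=27) -> B1->F, B3->E, B2->F, B5->E, B4->F, B6->T; covered: B1=F, B2=F, B3=E, B4=F, B5=E, B6=T
#4 (a=4) -> B1->T, B3->S, B2->F, B5->S, B4->F, B6->F; covered: B1=T, B2=F, B3=S, B4=F, B5=S, B6=F
#5 (a=15) -> B1->F, B3->S, B2->F, B5->S, B4->F, B6->F; covered: B1=F, B2=F, B3=S, B4=F, B5=S, B6=F
#6 (a=25) -> B1->F, B3->E, B2->F, B5->E, B4->F, B6->T; covered: B1=F, B2=F, B3=E, B4=F, B5=E, B6=T
#7 (a=22) -> B1->F, B3->E, B2->T, B3->E, B2->T, B3->S, B2->F, B5->E, B4->F, B6->T; covered: B1=F, B2=T, B2=F, B3=S, B3=E, B4=F, B5=E, B6=T
pool-wide coverage (11 outcomes): B1=T, B1=F, B2=T, B2=F, B3=S, B3=E, B4=F, B5=S, B5=E, B6=T, B6=F
size 1 is not enough: best union over all size-1 subsets is 8/11
the canonical winner is {2, 4}: size 2, full 11-outcome coverage, earliest index list among size-2 covers

Answer: 2, 4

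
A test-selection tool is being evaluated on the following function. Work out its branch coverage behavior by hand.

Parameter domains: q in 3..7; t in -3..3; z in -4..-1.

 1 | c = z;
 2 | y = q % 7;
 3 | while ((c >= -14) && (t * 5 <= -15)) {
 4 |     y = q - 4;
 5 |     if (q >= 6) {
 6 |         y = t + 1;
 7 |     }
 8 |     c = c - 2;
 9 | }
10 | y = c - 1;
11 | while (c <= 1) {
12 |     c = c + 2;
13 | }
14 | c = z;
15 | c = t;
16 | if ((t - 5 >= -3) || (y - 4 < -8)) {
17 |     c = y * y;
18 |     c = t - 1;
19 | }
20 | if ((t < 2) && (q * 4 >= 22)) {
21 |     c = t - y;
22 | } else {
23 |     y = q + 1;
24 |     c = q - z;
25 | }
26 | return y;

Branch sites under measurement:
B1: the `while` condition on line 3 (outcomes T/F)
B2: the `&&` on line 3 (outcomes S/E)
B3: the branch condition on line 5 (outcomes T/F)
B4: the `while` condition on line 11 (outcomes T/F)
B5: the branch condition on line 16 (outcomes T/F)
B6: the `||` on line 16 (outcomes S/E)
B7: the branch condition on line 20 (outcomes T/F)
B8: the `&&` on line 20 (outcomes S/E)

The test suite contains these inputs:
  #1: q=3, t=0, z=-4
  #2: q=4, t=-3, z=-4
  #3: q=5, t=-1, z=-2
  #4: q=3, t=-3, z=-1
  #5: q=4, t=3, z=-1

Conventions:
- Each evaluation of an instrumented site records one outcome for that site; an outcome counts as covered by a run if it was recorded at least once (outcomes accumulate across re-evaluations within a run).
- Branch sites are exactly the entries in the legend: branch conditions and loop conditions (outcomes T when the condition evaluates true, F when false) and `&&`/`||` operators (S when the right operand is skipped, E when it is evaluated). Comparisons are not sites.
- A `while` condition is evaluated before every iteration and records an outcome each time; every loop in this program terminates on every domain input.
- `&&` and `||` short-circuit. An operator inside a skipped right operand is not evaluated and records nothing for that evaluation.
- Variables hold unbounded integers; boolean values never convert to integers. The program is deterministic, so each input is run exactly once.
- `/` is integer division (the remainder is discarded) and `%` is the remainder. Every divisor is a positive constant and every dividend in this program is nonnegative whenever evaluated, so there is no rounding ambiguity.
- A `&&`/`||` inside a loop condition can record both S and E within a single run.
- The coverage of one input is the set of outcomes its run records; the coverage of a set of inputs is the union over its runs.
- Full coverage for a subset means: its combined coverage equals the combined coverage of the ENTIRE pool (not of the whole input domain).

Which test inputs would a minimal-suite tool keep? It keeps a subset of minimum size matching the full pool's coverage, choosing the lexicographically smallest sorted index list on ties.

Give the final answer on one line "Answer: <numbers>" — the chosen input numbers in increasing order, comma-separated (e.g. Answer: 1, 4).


input #1 (q=3, t=0, z=-4): events B2->E, B1->F, B4->T, B4->T, B4->T, B4->F, B6->E, B5->T, B8->E, B7->F; covers B1=F, B2=E, B4=T, B4=F, B5=T, B6=E, B7=F, B8=E
input #2 (q=4, t=-3, z=-4): events B2->E, B1->T, B3->F, B2->E, B1->T, B3->F, B2->E, B1->T, B3->F, B2->E, B1->T, B3->F, B2->E, B1->T, ...; covers B1=T, B1=F, B2=S, B2=E, B3=F, B4=T, B4=F, B5=T, B6=E, B7=F, B8=E
input #3 (q=5, t=-1, z=-2): events B2->E, B1->F, B4->T, B4->T, B4->F, B6->E, B5->F, B8->E, B7->F; covers B1=F, B2=E, B4=T, B4=F, B5=F, B6=E, B7=F, B8=E
input #4 (q=3, t=-3, z=-1): events B2->E, B1->T, B3->F, B2->E, B1->T, B3->F, B2->E, B1->T, B3->F, B2->E, B1->T, B3->F, B2->E, B1->T, ...; covers B1=T, B1=F, B2=S, B2=E, B3=F, B4=T, B4=F, B5=T, B6=E, B7=F, B8=E
input #5 (q=4, t=3, z=-1): events B2->E, B1->F, B4->T, B4->T, B4->F, B6->S, B5->T, B8->S, B7->F; covers B1=F, B2=E, B4=T, B4=F, B5=T, B6=S, B7=F, B8=S
together the pool reaches 14 outcomes: B1=T, B1=F, B2=S, B2=E, B3=F, B4=T, B4=F, B5=T, B5=F, B6=S, B6=E, B7=F, B8=S, B8=E
no size-1 subset reaches all 14 outcomes (best union: 11/14)
no size-2 subset reaches all 14 outcomes (best union: 13/14)
the canonical winner is {2, 3, 5}: size 3, full 14-outcome coverage, earliest index list among size-3 covers
Answer: 2, 3, 5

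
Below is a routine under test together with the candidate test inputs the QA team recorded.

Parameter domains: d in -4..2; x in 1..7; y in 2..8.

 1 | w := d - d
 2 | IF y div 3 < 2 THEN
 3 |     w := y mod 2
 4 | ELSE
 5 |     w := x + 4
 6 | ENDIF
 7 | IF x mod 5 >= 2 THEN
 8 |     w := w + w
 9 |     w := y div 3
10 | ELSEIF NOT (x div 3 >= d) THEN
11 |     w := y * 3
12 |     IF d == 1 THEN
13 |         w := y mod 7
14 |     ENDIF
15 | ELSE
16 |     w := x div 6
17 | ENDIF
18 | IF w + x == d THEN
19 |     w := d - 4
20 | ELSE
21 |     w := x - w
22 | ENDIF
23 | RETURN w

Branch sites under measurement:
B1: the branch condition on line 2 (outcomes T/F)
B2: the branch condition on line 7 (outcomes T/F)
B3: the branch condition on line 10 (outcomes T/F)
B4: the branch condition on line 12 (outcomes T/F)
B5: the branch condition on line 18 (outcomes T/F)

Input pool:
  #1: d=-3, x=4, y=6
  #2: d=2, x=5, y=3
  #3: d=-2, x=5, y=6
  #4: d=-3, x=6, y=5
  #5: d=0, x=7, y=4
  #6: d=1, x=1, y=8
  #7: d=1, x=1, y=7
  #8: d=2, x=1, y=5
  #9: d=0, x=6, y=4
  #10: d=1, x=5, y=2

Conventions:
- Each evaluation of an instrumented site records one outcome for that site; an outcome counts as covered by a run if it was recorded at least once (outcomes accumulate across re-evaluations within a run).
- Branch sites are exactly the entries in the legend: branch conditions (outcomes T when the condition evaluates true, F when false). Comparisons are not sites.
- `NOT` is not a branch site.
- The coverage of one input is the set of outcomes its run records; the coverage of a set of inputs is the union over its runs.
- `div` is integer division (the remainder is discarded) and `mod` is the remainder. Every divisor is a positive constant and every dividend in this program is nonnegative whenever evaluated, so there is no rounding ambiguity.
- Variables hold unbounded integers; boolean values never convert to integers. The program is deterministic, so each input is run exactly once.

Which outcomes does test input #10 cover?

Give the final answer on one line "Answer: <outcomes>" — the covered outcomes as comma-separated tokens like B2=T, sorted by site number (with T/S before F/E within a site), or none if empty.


Tracing the run of input #10 (d=1, x=5, y=2):
  B1->T, B2->F, B3->F, B5->F
deduplicating events, the covered set is: B1=T, B2=F, B3=F, B5=F
Answer: B1=T, B2=F, B3=F, B5=F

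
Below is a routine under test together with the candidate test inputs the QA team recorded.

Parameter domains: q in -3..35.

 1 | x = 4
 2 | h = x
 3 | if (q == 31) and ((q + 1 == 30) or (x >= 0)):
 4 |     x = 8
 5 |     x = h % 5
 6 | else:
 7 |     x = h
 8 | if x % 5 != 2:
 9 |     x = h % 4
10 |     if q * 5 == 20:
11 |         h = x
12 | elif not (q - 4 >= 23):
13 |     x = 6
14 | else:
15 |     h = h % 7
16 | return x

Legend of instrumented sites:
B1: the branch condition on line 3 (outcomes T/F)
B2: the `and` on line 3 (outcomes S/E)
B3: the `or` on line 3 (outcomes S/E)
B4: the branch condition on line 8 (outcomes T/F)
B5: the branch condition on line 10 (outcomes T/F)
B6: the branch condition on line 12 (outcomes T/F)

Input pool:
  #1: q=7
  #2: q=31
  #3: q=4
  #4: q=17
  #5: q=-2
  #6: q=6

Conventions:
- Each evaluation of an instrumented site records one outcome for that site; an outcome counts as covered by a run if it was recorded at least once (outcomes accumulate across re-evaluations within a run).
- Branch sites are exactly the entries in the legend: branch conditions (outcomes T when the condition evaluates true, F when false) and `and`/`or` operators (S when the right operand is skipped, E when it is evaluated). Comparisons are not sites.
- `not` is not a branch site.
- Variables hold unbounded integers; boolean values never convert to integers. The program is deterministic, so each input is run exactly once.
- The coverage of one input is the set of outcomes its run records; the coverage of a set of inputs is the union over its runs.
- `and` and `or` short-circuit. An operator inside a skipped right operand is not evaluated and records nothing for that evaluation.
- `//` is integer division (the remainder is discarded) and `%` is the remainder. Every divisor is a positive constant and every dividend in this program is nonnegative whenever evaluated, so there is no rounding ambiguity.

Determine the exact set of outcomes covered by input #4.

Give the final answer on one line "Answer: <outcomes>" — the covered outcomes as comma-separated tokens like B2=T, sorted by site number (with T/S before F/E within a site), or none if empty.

Tracing the run of input #4 (q=17):
  B2->S, B1->F, B4->T, B5->F
collecting distinct outcomes: B1=F, B2=S, B4=T, B5=F

Answer: B1=F, B2=S, B4=T, B5=F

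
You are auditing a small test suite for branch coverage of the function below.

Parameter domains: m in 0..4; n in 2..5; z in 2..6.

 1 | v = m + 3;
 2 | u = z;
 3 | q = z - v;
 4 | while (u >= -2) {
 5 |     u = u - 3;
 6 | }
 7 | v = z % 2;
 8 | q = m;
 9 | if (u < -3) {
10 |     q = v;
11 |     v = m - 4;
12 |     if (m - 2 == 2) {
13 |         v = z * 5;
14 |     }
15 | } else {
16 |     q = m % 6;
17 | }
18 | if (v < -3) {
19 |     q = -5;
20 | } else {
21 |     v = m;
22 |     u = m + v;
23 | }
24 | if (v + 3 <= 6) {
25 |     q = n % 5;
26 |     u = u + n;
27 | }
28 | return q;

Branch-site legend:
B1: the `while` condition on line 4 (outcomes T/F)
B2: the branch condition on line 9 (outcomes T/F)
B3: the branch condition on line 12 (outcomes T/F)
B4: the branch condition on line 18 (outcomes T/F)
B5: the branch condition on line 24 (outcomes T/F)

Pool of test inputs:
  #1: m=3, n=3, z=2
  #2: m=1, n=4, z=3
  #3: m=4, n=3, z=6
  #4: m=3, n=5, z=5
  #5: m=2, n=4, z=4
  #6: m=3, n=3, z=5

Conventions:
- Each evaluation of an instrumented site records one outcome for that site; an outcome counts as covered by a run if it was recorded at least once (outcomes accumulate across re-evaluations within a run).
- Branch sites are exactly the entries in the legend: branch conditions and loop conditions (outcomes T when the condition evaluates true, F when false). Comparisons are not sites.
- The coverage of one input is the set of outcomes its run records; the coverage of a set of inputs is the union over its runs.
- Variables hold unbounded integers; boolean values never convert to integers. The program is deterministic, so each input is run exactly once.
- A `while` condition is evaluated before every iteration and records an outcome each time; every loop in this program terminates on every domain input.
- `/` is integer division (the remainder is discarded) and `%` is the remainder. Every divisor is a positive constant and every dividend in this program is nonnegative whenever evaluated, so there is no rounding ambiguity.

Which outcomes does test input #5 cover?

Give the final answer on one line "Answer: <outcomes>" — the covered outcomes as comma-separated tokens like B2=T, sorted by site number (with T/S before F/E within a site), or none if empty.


Event log for input #5 (m=2, n=4, z=4):
  B1->T, B1->T, B1->T, B1->F, B2->T, B3->F, B4->F, B5->T
collecting distinct outcomes: B1=T, B1=F, B2=T, B3=F, B4=F, B5=T
Answer: B1=T, B1=F, B2=T, B3=F, B4=F, B5=T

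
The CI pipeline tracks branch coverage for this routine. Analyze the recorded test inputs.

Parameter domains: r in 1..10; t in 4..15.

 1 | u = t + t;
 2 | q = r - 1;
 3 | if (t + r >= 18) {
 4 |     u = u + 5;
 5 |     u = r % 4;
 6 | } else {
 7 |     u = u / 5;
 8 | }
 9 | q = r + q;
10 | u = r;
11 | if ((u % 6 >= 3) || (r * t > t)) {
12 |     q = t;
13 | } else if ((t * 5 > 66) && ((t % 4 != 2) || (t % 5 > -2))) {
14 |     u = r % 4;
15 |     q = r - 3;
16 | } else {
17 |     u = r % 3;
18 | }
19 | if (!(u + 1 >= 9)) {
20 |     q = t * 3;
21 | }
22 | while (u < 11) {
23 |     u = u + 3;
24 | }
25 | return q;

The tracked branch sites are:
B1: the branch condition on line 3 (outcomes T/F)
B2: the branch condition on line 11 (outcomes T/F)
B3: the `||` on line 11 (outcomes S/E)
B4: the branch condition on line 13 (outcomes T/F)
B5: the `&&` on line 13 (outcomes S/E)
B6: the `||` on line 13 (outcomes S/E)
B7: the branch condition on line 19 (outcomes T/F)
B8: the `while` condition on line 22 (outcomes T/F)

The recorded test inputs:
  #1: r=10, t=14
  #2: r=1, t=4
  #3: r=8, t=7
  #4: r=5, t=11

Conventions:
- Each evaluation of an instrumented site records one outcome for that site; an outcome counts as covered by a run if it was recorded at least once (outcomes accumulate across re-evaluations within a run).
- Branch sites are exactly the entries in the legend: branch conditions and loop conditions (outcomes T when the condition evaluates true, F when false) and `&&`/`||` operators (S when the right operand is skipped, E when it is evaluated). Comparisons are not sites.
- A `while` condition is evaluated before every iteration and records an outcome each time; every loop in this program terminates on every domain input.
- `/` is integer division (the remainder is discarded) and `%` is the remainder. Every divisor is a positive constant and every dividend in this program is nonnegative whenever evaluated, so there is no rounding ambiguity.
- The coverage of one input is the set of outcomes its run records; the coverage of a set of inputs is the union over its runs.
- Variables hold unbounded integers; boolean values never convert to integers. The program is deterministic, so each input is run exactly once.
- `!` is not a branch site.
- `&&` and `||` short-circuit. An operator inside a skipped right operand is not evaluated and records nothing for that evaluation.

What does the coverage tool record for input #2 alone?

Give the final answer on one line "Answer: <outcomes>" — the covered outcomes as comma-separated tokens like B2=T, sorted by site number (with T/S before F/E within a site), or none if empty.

Simulating input #2 (r=1, t=4) step by step:
  B1->F, B3->E, B2->F, B5->S, B4->F, B7->T, B8->T, B8->T, B8->T, B8->T
  B8->F
collecting distinct outcomes: B1=F, B2=F, B3=E, B4=F, B5=S, B7=T, B8=T, B8=F

Answer: B1=F, B2=F, B3=E, B4=F, B5=S, B7=T, B8=T, B8=F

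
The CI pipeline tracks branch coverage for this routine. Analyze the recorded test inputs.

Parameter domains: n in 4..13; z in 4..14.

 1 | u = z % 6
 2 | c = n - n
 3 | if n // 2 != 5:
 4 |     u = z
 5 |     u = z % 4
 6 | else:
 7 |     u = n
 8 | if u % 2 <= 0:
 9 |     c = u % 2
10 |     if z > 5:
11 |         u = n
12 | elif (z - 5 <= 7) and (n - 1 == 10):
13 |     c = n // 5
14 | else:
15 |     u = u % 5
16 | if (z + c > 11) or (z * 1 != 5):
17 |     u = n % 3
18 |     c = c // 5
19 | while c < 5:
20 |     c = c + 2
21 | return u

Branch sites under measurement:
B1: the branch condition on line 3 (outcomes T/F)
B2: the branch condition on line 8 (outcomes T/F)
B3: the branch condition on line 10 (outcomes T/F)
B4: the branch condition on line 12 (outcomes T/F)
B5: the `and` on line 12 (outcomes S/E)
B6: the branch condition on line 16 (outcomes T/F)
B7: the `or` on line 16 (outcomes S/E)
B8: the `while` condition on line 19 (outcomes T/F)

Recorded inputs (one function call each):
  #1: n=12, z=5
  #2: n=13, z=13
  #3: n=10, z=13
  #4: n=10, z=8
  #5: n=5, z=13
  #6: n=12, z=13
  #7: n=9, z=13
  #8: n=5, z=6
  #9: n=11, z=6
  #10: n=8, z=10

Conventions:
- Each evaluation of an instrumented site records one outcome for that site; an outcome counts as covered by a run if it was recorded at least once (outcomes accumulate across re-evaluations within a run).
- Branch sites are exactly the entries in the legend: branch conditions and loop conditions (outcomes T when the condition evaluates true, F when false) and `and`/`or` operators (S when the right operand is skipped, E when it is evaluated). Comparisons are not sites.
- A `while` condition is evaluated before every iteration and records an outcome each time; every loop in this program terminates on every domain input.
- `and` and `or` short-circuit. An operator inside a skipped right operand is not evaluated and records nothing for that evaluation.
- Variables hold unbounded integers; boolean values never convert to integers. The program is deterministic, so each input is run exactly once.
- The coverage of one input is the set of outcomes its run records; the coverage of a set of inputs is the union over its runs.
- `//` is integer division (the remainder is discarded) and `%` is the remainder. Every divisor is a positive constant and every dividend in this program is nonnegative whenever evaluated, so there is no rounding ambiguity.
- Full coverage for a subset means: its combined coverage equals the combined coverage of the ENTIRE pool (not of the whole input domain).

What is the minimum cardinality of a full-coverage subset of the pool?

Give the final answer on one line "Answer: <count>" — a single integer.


test 1 (n=12, z=5) fires B1->T, B2->F, B5->E, B4->F, B7->E, B6->F, B8->T, B8->T, B8->T, B8->F; hits B1=T, B2=F, B4=F, B5=E, B6=F, B7=E, B8=T, B8=F
test 2 (n=13, z=13) fires B1->T, B2->F, B5->S, B4->F, B7->S, B6->T, B8->T, B8->T, B8->T, B8->F; hits B1=T, B2=F, B4=F, B5=S, B6=T, B7=S, B8=T, B8=F
test 3 (n=10, z=13) fires B1->F, B2->T, B3->T, B7->S, B6->T, B8->T, B8->T, B8->T, B8->F; hits B1=F, B2=T, B3=T, B6=T, B7=S, B8=T, B8=F
test 4 (n=10, z=8) fires B1->F, B2->T, B3->T, B7->E, B6->T, B8->T, B8->T, B8->T, B8->F; hits B1=F, B2=T, B3=T, B6=T, B7=E, B8=T, B8=F
test 5 (n=5, z=13) fires B1->T, B2->F, B5->S, B4->F, B7->S, B6->T, B8->T, B8->T, B8->T, B8->F; hits B1=T, B2=F, B4=F, B5=S, B6=T, B7=S, B8=T, B8=F
test 6 (n=12, z=13) fires B1->T, B2->F, B5->S, B4->F, B7->S, B6->T, B8->T, B8->T, B8->T, B8->F; hits B1=T, B2=F, B4=F, B5=S, B6=T, B7=S, B8=T, B8=F
test 7 (n=9, z=13) fires B1->T, B2->F, B5->S, B4->F, B7->S, B6->T, B8->T, B8->T, B8->T, B8->F; hits B1=T, B2=F, B4=F, B5=S, B6=T, B7=S, B8=T, B8=F
test 8 (n=5, z=6) fires B1->T, B2->T, B3->T, B7->E, B6->T, B8->T, B8->T, B8->T, B8->F; hits B1=T, B2=T, B3=T, B6=T, B7=E, B8=T, B8=F
test 9 (n=11, z=6) fires B1->F, B2->F, B5->E, B4->T, B7->E, B6->T, B8->T, B8->T, B8->T, B8->F; hits B1=F, B2=F, B4=T, B5=E, B6=T, B7=E, B8=T, B8=F
test 10 (n=8, z=10) fires B1->T, B2->T, B3->T, B7->E, B6->T, B8->T, B8->T, B8->T, B8->F; hits B1=T, B2=T, B3=T, B6=T, B7=E, B8=T, B8=F
the full pool covers 15 outcomes: B1=T, B1=F, B2=T, B2=F, B3=T, B4=T, B4=F, B5=S, B5=E, B6=T, B6=F, B7=S, B7=E, B8=T, B8=F
size 1 is not enough: best union over all size-1 subsets is 8/15
size 2 is not enough: best union over all size-2 subsets is 13/15
size 3 is not enough: best union over all size-3 subsets is 14/15
size 4: inputs {1, 2, 3, 9} cover all 15 outcomes, and no lexicographically smaller subset of this size does
Answer: 4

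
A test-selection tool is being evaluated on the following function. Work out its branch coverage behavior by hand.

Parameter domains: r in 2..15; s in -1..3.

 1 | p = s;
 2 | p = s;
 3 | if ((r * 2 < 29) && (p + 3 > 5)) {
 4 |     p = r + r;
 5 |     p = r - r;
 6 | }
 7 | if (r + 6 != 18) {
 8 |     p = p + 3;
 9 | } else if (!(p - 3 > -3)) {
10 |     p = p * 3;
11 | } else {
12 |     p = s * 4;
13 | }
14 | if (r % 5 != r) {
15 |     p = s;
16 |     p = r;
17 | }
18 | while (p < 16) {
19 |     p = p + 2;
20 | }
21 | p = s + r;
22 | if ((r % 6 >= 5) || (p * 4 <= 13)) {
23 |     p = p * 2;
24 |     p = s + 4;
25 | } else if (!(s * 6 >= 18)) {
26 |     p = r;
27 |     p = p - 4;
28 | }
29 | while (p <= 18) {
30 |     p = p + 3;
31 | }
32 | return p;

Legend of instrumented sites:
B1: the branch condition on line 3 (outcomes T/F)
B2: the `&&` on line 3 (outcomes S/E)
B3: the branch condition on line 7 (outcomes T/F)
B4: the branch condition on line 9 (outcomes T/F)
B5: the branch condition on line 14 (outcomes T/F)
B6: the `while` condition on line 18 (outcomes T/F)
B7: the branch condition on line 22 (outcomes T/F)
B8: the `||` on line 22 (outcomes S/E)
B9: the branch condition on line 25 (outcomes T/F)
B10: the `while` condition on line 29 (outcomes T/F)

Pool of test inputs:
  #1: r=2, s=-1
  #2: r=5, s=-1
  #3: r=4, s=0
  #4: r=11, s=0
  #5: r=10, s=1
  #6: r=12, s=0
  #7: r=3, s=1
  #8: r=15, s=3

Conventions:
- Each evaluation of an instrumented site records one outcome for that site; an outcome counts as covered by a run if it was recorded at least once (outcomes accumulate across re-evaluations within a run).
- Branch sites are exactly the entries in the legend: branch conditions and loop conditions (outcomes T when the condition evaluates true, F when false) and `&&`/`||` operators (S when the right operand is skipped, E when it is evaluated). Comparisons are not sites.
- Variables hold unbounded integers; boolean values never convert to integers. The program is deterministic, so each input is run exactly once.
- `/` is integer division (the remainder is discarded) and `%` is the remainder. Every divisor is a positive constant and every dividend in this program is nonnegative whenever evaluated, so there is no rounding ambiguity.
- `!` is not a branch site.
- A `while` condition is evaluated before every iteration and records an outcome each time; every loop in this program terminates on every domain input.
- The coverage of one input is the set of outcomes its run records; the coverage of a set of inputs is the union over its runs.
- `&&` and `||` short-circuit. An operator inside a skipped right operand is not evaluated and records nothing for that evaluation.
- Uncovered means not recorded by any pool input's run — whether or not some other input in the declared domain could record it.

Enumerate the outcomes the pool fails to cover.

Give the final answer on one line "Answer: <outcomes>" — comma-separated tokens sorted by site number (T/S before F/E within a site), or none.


#1 (r=2, s=-1) -> B2->E, B1->F, B3->T, B5->F, B6->T, B6->T, B6->T, B6->T, B6->T, B6->T, B6->T, B6->F, B8->E, B7->T, ...; covered: B1=F, B2=E, B3=T, B5=F, B6=T, B6=F, B7=T, B8=E, B10=T, B10=F
#2 (r=5, s=-1) -> B2->E, B1->F, B3->T, B5->T, B6->T, B6->T, B6->T, B6->T, B6->T, B6->T, B6->F, B8->S, B7->T, B10->T, ...; covered: B1=F, B2=E, B3=T, B5=T, B6=T, B6=F, B7=T, B8=S, B10=T, B10=F
#3 (r=4, s=0) -> B2->E, B1->F, B3->T, B5->F, B6->T, B6->T, B6->T, B6->T, B6->T, B6->T, B6->T, B6->F, B8->E, B7->F, ...; covered: B1=F, B2=E, B3=T, B5=F, B6=T, B6=F, B7=F, B8=E, B9=T, B10=T, B10=F
#4 (r=11, s=0) -> B2->E, B1->F, B3->T, B5->T, B6->T, B6->T, B6->T, B6->F, B8->S, B7->T, B10->T, B10->T, B10->T, B10->T, ...; covered: B1=F, B2=E, B3=T, B5=T, B6=T, B6=F, B7=T, B8=S, B10=T, B10=F
#5 (r=10, s=1) -> B2->E, B1->F, B3->T, B5->T, B6->T, B6->T, B6->T, B6->F, B8->E, B7->F, B9->T, B10->T, B10->T, B10->T, ...; covered: B1=F, B2=E, B3=T, B5=T, B6=T, B6=F, B7=F, B8=E, B9=T, B10=T, B10=F
#6 (r=12, s=0) -> B2->E, B1->F, B3->F, B4->T, B5->T, B6->T, B6->T, B6->F, B8->E, B7->F, B9->T, B10->T, B10->T, B10->T, ...; covered: B1=F, B2=E, B3=F, B4=T, B5=T, B6=T, B6=F, B7=F, B8=E, B9=T, B10=T, B10=F
#7 (r=3, s=1) -> B2->E, B1->F, B3->T, B5->F, B6->T, B6->T, B6->T, B6->T, B6->T, B6->T, B6->F, B8->E, B7->F, B9->T, ...; covered: B1=F, B2=E, B3=T, B5=F, B6=T, B6=F, B7=F, B8=E, B9=T, B10=T, B10=F
#8 (r=15, s=3) -> B2->S, B1->F, B3->T, B5->T, B6->T, B6->F, B8->E, B7->F, B9->F, B10->T, B10->F; covered: B1=F, B2=S, B3=T, B5=T, B6=T, B6=F, B7=F, B8=E, B9=F, B10=T, B10=F
union over the pool: B1=F, B2=S, B2=E, B3=T, B3=F, B4=T, B5=T, B5=F, B6=T, B6=F, B7=T, B7=F, B8=S, B8=E, B9=T, B9=F, B10=T, B10=F
uncovered (2 of 20): B1=T, B4=F
Answer: B1=T, B4=F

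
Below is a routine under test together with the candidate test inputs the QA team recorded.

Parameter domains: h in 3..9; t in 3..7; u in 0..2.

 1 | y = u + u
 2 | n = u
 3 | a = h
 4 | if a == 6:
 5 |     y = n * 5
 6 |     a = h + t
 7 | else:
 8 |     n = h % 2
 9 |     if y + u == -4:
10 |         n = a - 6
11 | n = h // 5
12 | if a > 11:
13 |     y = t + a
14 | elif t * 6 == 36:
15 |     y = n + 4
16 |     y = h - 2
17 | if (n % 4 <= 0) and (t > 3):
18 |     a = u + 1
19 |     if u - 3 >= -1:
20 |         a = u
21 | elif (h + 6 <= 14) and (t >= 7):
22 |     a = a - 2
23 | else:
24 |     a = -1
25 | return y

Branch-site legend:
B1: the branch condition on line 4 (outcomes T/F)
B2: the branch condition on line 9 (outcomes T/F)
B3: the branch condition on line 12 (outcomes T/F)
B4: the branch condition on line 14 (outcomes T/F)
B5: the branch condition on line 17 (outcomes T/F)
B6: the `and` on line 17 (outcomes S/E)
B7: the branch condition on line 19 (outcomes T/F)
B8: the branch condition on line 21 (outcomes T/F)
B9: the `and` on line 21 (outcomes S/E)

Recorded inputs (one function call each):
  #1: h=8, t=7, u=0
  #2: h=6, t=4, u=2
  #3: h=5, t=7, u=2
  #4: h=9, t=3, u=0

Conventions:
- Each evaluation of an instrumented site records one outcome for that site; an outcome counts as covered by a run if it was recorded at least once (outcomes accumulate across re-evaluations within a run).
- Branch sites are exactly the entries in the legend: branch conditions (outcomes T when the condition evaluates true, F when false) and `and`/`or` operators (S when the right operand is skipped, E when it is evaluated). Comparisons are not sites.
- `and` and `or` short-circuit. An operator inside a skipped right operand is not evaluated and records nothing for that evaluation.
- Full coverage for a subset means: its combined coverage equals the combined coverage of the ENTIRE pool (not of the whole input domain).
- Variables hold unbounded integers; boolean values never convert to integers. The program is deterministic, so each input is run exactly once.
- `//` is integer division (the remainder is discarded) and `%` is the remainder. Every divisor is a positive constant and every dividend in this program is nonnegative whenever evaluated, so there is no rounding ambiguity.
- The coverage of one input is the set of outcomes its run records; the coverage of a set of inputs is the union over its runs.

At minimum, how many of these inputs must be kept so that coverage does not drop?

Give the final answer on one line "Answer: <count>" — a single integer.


input #1, h=8, t=7, u=0: events B1->F, B2->F, B3->F, B4->F, B6->S, B5->F, B9->E, B8->T; outcomes B1=F, B2=F, B3=F, B4=F, B5=F, B6=S, B8=T, B9=E
input #2, h=6, t=4, u=2: events B1->T, B3->F, B4->F, B6->S, B5->F, B9->E, B8->F; outcomes B1=T, B3=F, B4=F, B5=F, B6=S, B8=F, B9=E
input #3, h=5, t=7, u=2: events B1->F, B2->F, B3->F, B4->F, B6->S, B5->F, B9->E, B8->T; outcomes B1=F, B2=F, B3=F, B4=F, B5=F, B6=S, B8=T, B9=E
input #4, h=9, t=3, u=0: events B1->F, B2->F, B3->F, B4->F, B6->S, B5->F, B9->S, B8->F; outcomes B1=F, B2=F, B3=F, B4=F, B5=F, B6=S, B8=F, B9=S
together the pool reaches 11 outcomes: B1=T, B1=F, B2=F, B3=F, B4=F, B5=F, B6=S, B8=T, B8=F, B9=S, B9=E
size 1 is not enough: best union over all size-1 subsets is 8/11
size 2 is not enough: best union over all size-2 subsets is 10/11
size 3: inputs {1, 2, 4} cover all 11 outcomes, and no lexicographically smaller subset of this size does
Answer: 3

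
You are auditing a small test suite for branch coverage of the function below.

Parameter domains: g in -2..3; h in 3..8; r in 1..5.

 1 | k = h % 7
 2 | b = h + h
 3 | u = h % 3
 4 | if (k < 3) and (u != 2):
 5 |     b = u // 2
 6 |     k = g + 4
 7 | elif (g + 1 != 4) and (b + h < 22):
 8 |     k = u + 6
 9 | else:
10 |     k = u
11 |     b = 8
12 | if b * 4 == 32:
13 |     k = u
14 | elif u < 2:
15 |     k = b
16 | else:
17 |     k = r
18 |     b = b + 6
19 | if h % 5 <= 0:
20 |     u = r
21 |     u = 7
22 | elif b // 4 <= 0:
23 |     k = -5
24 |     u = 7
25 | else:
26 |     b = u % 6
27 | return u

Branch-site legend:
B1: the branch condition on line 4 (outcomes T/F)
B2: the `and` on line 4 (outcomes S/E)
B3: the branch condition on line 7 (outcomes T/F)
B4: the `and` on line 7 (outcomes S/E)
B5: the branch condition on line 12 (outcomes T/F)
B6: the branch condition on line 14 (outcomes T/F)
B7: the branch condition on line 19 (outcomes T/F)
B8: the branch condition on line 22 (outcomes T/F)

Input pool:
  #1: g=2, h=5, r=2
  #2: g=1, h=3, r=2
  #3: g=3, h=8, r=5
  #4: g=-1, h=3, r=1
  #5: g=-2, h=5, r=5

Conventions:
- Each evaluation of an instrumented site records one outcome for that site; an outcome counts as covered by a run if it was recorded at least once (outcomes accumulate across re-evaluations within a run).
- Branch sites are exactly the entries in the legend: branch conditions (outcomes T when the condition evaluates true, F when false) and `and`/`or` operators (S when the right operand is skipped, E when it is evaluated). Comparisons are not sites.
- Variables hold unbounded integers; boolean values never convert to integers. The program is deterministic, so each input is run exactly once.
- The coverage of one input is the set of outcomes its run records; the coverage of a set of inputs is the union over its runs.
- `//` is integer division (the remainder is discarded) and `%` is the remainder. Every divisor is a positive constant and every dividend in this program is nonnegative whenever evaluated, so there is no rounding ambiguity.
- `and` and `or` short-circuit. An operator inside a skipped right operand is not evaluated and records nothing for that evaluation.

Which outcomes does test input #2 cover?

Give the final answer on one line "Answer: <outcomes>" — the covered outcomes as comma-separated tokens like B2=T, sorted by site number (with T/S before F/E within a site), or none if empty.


Simulating input #2 (g=1, h=3, r=2) step by step:
  B2->S, B1->F, B4->E, B3->T, B5->F, B6->T, B7->F, B8->F
as a set, this run covers: B1=F, B2=S, B3=T, B4=E, B5=F, B6=T, B7=F, B8=F
Answer: B1=F, B2=S, B3=T, B4=E, B5=F, B6=T, B7=F, B8=F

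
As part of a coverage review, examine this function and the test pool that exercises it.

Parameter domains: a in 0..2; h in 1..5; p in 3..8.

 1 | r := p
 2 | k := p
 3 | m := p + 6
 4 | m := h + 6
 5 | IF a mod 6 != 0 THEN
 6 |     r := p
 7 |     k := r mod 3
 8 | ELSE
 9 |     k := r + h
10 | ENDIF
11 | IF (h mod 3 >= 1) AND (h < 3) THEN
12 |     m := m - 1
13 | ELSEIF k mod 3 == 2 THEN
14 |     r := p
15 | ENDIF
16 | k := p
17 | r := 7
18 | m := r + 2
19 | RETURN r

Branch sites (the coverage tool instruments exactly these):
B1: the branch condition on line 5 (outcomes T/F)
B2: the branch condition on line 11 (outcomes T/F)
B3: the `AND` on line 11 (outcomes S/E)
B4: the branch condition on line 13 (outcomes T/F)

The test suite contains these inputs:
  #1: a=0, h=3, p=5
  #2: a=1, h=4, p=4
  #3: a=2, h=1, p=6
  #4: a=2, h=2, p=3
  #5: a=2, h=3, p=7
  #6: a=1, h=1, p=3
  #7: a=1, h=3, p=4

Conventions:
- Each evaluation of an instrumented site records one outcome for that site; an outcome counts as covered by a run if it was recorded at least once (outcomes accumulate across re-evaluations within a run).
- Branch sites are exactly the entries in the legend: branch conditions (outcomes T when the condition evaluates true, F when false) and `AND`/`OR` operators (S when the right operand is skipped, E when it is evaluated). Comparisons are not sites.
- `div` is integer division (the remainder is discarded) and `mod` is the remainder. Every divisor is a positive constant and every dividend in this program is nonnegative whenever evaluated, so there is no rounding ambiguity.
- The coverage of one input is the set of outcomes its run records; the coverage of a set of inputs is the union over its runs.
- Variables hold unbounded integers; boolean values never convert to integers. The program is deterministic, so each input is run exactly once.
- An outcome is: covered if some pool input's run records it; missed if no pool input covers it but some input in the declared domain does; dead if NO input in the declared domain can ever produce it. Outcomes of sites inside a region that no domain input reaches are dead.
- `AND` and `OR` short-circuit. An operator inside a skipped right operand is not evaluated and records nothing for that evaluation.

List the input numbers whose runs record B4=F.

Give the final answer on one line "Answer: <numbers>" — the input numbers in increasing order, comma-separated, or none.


input #1 (a=0, h=3, p=5): misses B4=F
input #2 (a=1, h=4, p=4): covers B4=F
input #3 (a=2, h=1, p=6): misses B4=F
input #4 (a=2, h=2, p=3): misses B4=F
input #5 (a=2, h=3, p=7): covers B4=F
input #6 (a=1, h=1, p=3): misses B4=F
input #7 (a=1, h=3, p=4): covers B4=F
Answer: 2, 5, 7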